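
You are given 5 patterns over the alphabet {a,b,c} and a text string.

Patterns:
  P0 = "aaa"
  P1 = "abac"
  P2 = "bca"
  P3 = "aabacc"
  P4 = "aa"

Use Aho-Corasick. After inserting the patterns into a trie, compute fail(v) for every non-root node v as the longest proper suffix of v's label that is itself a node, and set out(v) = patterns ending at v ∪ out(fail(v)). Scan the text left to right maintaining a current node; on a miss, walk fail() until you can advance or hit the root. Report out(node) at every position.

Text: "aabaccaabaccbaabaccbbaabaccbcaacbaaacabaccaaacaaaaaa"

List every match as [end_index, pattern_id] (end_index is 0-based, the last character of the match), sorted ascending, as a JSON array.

Construct AC machine:
Trie (insert patterns):
  n0 'ε': a→1 b→7
  n1 'a': a→2 b→4
  n2 'aa': a→3 b→10  ←P4
  n3 'aaa': ·  ←P0
  n4 'ab': a→5
  n5 'aba': c→6
  n6 'abac': ·  ←P1
  n7 'b': c→8
  n8 'bc': a→9
  n9 'bca': ·  ←P2
  n10 'aab': a→11
  n11 'aaba': c→12
  n12 'aabac': c→13
  n13 'aabacc': ·  ←P3

Failure links (BFS by depth):
  fail(1) 'a': from fail(0)=0 chase 'a': 0 ⇒ 0;  out=∅∪out(0)=∅
  fail(7) 'b': from fail(0)=0 chase 'b': 0 ⇒ 0;  out=∅∪out(0)=∅
  fail(2) 'aa': from fail(1)=0 chase 'a': 0 ⇒ 1;  out={4}∪out(1)={4}
  fail(4) 'ab': from fail(1)=0 chase 'b': 0 ⇒ 7;  out=∅∪out(7)=∅
  fail(8) 'bc': from fail(7)=0 chase 'c': 0 ⇒ 0;  out=∅∪out(0)=∅
  fail(3) 'aaa': from fail(2)=1 chase 'a': 1 ⇒ 2;  out={0}∪out(2)={0,4}
  fail(5) 'aba': from fail(4)=7 chase 'a': 7→0 ⇒ 1;  out=∅∪out(1)=∅
  fail(9) 'bca': from fail(8)=0 chase 'a': 0 ⇒ 1;  out={2}∪out(1)={2}
  fail(10) 'aab': from fail(2)=1 chase 'b': 1 ⇒ 4;  out=∅∪out(4)=∅
  fail(6) 'abac': from fail(5)=1 chase 'c': 1→0 ⇒ 0;  out={1}∪out(0)={1}
  fail(11) 'aaba': from fail(10)=4 chase 'a': 4 ⇒ 5;  out=∅∪out(5)=∅
  fail(12) 'aabac': from fail(11)=5 chase 'c': 5 ⇒ 6;  out=∅∪out(6)={1}
  fail(13) 'aabacc': from fail(12)=6 chase 'c': 6→0 ⇒ 0;  out={3}∪out(0)={3}

Scan:
i=0 'a': node 0→1
i=1 'a': node 1→2  ** P4@[0:1]
i=2 'b': node 2→10
i=3 'a': node 10→11
i=4 'c': node 11→12  ** P1@[1:4]
i=5 'c': node 12→13  ** P3@[0:5]
i=6 'a': node 13→1 ·f
i=7 'a': node 1→2  ** P4@[6:7]
i=8 'b': node 2→10
i=9 'a': node 10→11
i=10 'c': node 11→12  ** P1@[7:10]
i=11 'c': node 12→13  ** P3@[6:11]
i=12 'b': node 13→7 ·f
i=13 'a': node 7→1 ·f
i=14 'a': node 1→2  ** P4@[13:14]
i=15 'b': node 2→10
i=16 'a': node 10→11
i=17 'c': node 11→12  ** P1@[14:17]
i=18 'c': node 12→13  ** P3@[13:18]
i=19 'b': node 13→7 ·f
i=20 'b': node 7→7 ·f
i=21 'a': node 7→1 ·f
i=22 'a': node 1→2  ** P4@[21:22]
i=23 'b': node 2→10
i=24 'a': node 10→11
i=25 'c': node 11→12  ** P1@[22:25]
i=26 'c': node 12→13  ** P3@[21:26]
i=27 'b': node 13→7 ·f
i=28 'c': node 7→8
i=29 'a': node 8→9  ** P2@[27:29]
i=30 'a': node 9→2 ·f  ** P4@[29:30]
i=31 'c': node 2→0 ·f
i=32 'b': node 0→7
i=33 'a': node 7→1 ·f
i=34 'a': node 1→2  ** P4@[33:34]
i=35 'a': node 2→3  ** P0@[33:35],P4@[34:35]
i=36 'c': node 3→0 ·f
i=37 'a': node 0→1
i=38 'b': node 1→4
i=39 'a': node 4→5
i=40 'c': node 5→6  ** P1@[37:40]
i=41 'c': node 6→0 ·f
i=42 'a': node 0→1
i=43 'a': node 1→2  ** P4@[42:43]
i=44 'a': node 2→3  ** P0@[42:44],P4@[43:44]
i=45 'c': node 3→0 ·f
i=46 'a': node 0→1
i=47 'a': node 1→2  ** P4@[46:47]
i=48 'a': node 2→3  ** P0@[46:48],P4@[47:48]
i=49 'a': node 3→3 ·f  ** P0@[47:49],P4@[48:49]
i=50 'a': node 3→3 ·f  ** P0@[48:50],P4@[49:50]
i=51 'a': node 3→3 ·f  ** P0@[49:51],P4@[50:51]

Matches: [[1,4],[4,1],[5,3],[7,4],[10,1],[11,3],[14,4],[17,1],[18,3],[22,4],[25,1],[26,3],[29,2],[30,4],[34,4],[35,0],[35,4],[40,1],[43,4],[44,0],[44,4],[47,4],[48,0],[48,4],[49,0],[49,4],[50,0],[50,4],[51,0],[51,4]]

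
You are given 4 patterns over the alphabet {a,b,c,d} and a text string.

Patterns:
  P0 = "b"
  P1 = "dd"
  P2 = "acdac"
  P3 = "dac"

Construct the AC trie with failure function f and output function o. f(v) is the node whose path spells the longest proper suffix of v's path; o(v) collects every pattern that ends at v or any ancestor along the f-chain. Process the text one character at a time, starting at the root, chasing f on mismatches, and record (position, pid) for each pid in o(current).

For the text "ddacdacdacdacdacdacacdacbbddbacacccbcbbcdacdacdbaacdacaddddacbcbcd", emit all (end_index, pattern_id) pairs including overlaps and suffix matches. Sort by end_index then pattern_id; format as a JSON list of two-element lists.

Build:
Trie nodes:
  n0 'ε': a→4 b→1 d→2
  n1 'b': ·  ←P0
  n2 'd': a→9 d→3
  n3 'dd': ·  ←P1
  n4 'a': c→5
  n5 'ac': d→6
  n6 'acd': a→7
  n7 'acda': c→8
  n8 'acdac': ·  ←P2
  n9 'da': c→10
  n10 'dac': ·  ←P3

Failure links (BFS by depth):
  fail(1) 'b': from fail(0)=0 chase 'b': 0 ⇒ 0;  out={0}∪out(0)={0}
  fail(2) 'd': from fail(0)=0 chase 'd': 0 ⇒ 0;  out=∅∪out(0)=∅
  fail(4) 'a': from fail(0)=0 chase 'a': 0 ⇒ 0;  out=∅∪out(0)=∅
  fail(3) 'dd': from fail(2)=0 chase 'd': 0 ⇒ 2;  out={1}∪out(2)={1}
  fail(5) 'ac': from fail(4)=0 chase 'c': 0 ⇒ 0;  out=∅∪out(0)=∅
  fail(9) 'da': from fail(2)=0 chase 'a': 0 ⇒ 4;  out=∅∪out(4)=∅
  fail(6) 'acd': from fail(5)=0 chase 'd': 0 ⇒ 2;  out=∅∪out(2)=∅
  fail(10) 'dac': from fail(9)=4 chase 'c': 4 ⇒ 5;  out={3}∪out(5)={3}
  fail(7) 'acda': from fail(6)=2 chase 'a': 2 ⇒ 9;  out=∅∪out(9)=∅
  fail(8) 'acdac': from fail(7)=9 chase 'c': 9 ⇒ 10;  out={2}∪out(10)={2,3}

Scan:
pos 0 'd': at 2
pos 1 'd': at 3  ** P1@[0:1]
pos 2 'a': at 9 (fail-walked)
pos 3 'c': at 10  ** P3@[1:3]
pos 4 'd': at 6 (fail-walked)
pos 5 'a': at 7
pos 6 'c': at 8  ** P2@[2:6],P3@[4:6]
pos 7 'd': at 6 (fail-walked)
pos 8 'a': at 7
pos 9 'c': at 8  ** P2@[5:9],P3@[7:9]
pos 10 'd': at 6 (fail-walked)
pos 11 'a': at 7
pos 12 'c': at 8  ** P2@[8:12],P3@[10:12]
pos 13 'd': at 6 (fail-walked)
pos 14 'a': at 7
pos 15 'c': at 8  ** P2@[11:15],P3@[13:15]
pos 16 'd': at 6 (fail-walked)
pos 17 'a': at 7
pos 18 'c': at 8  ** P2@[14:18],P3@[16:18]
pos 19 'a': at 4 (fail-walked)
pos 20 'c': at 5
pos 21 'd': at 6
pos 22 'a': at 7
pos 23 'c': at 8  ** P2@[19:23],P3@[21:23]
pos 24 'b': at 1 (fail-walked)  ** P0@[24:24]
pos 25 'b': at 1 (fail-walked)  ** P0@[25:25]
pos 26 'd': at 2 (fail-walked)
pos 27 'd': at 3  ** P1@[26:27]
pos 28 'b': at 1 (fail-walked)  ** P0@[28:28]
pos 29 'a': at 4 (fail-walked)
pos 30 'c': at 5
pos 31 'a': at 4 (fail-walked)
pos 32 'c': at 5
pos 33 'c': at 0 (fail-walked)
pos 34 'c': at 0
pos 35 'b': at 1  ** P0@[35:35]
pos 36 'c': at 0 (fail-walked)
pos 37 'b': at 1  ** P0@[37:37]
pos 38 'b': at 1 (fail-walked)  ** P0@[38:38]
pos 39 'c': at 0 (fail-walked)
pos 40 'd': at 2
pos 41 'a': at 9
pos 42 'c': at 10  ** P3@[40:42]
pos 43 'd': at 6 (fail-walked)
pos 44 'a': at 7
pos 45 'c': at 8  ** P2@[41:45],P3@[43:45]
pos 46 'd': at 6 (fail-walked)
pos 47 'b': at 1 (fail-walked)  ** P0@[47:47]
pos 48 'a': at 4 (fail-walked)
pos 49 'a': at 4 (fail-walked)
pos 50 'c': at 5
pos 51 'd': at 6
pos 52 'a': at 7
pos 53 'c': at 8  ** P2@[49:53],P3@[51:53]
pos 54 'a': at 4 (fail-walked)
pos 55 'd': at 2 (fail-walked)
pos 56 'd': at 3  ** P1@[55:56]
pos 57 'd': at 3 (fail-walked)  ** P1@[56:57]
pos 58 'd': at 3 (fail-walked)  ** P1@[57:58]
pos 59 'a': at 9 (fail-walked)
pos 60 'c': at 10  ** P3@[58:60]
pos 61 'b': at 1 (fail-walked)  ** P0@[61:61]
pos 62 'c': at 0 (fail-walked)
pos 63 'b': at 1  ** P0@[63:63]
pos 64 'c': at 0 (fail-walked)
pos 65 'd': at 2

Matches: [[1,1],[3,3],[6,2],[6,3],[9,2],[9,3],[12,2],[12,3],[15,2],[15,3],[18,2],[18,3],[23,2],[23,3],[24,0],[25,0],[27,1],[28,0],[35,0],[37,0],[38,0],[42,3],[45,2],[45,3],[47,0],[53,2],[53,3],[56,1],[57,1],[58,1],[60,3],[61,0],[63,0]]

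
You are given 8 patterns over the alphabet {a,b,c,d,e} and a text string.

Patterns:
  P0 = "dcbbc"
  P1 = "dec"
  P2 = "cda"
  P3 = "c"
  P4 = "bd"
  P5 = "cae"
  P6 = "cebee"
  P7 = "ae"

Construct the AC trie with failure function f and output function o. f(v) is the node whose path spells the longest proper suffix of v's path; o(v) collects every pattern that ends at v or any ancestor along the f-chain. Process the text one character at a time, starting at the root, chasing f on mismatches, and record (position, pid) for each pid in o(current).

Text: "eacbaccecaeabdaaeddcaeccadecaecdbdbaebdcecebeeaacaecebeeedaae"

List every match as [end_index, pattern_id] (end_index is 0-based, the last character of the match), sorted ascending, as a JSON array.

Build:
Trie (insert patterns):
  0='ε' goto a→19 b→11 c→8 d→1
  1='d' goto c→2 e→6
  2='dc' goto b→3
  3='dcb' goto b→4
  4='dcbb' goto c→5
  5='dcbbc' goto ·  ←P0
  6='de' goto c→7
  7='dec' goto ·  ←P1
  8='c' goto a→13 d→9 e→15  ←P3
  9='cd' goto a→10
  10='cda' goto ·  ←P2
  11='b' goto d→12
  12='bd' goto ·  ←P4
  13='ca' goto e→14
  14='cae' goto ·  ←P5
  15='ce' goto b→16
  16='ceb' goto e→17
  17='cebe' goto e→18
  18='cebee' goto ·  ←P6
  19='a' goto e→20
  20='ae' goto ·  ←P7

Failure links (BFS by depth):
  n1('d'): parent n0 fail=0; on 'd' 0 → fail=0;  out ∅∪∅=∅
  n8('c'): parent n0 fail=0; on 'c' 0 → fail=0;  out {3}∪∅={3}
  n11('b'): parent n0 fail=0; on 'b' 0 → fail=0;  out ∅∪∅=∅
  n19('a'): parent n0 fail=0; on 'a' 0 → fail=0;  out ∅∪∅=∅
  n2('dc'): parent n1 fail=0; on 'c' 0 → fail=8;  out ∅∪{3}={3}
  n6('de'): parent n1 fail=0; on 'e' 0 → fail=0;  out ∅∪∅=∅
  n9('cd'): parent n8 fail=0; on 'd' 0 → fail=1;  out ∅∪∅=∅
  n12('bd'): parent n11 fail=0; on 'd' 0 → fail=1;  out {4}∪∅={4}
  n13('ca'): parent n8 fail=0; on 'a' 0 → fail=19;  out ∅∪∅=∅
  n15('ce'): parent n8 fail=0; on 'e' 0 → fail=0;  out ∅∪∅=∅
  n20('ae'): parent n19 fail=0; on 'e' 0 → fail=0;  out {7}∪∅={7}
  n3('dcb'): parent n2 fail=8; on 'b' 8→0 → fail=11;  out ∅∪∅=∅
  n7('dec'): parent n6 fail=0; on 'c' 0 → fail=8;  out {1}∪{3}={1,3}
  n10('cda'): parent n9 fail=1; on 'a' 1→0 → fail=19;  out {2}∪∅={2}
  n14('cae'): parent n13 fail=19; on 'e' 19 → fail=20;  out {5}∪{7}={5,7}
  n16('ceb'): parent n15 fail=0; on 'b' 0 → fail=11;  out ∅∪∅=∅
  n4('dcbb'): parent n3 fail=11; on 'b' 11→0 → fail=11;  out ∅∪∅=∅
  n17('cebe'): parent n16 fail=11; on 'e' 11→0 → fail=0;  out ∅∪∅=∅
  n5('dcbbc'): parent n4 fail=11; on 'c' 11→0 → fail=8;  out {0}∪{3}={0,3}
  n18('cebee'): parent n17 fail=0; on 'e' 0 → fail=0;  out {6}∪∅={6}

Text stream:
i=0 'e': node 0→0
i=1 'a': node 0→19
i=2 'c': node 19→8 ·f  emit P3@[2:2]
i=3 'b': node 8→11 ·f
i=4 'a': node 11→19 ·f
i=5 'c': node 19→8 ·f  emit P3@[5:5]
i=6 'c': node 8→8 ·f  emit P3@[6:6]
i=7 'e': node 8→15
i=8 'c': node 15→8 ·f  emit P3@[8:8]
i=9 'a': node 8→13
i=10 'e': node 13→14  emit P5@[8:10],P7@[9:10]
i=11 'a': node 14→19 ·f
i=12 'b': node 19→11 ·f
i=13 'd': node 11→12  emit P4@[12:13]
i=14 'a': node 12→19 ·f
i=15 'a': node 19→19 ·f
i=16 'e': node 19→20  emit P7@[15:16]
i=17 'd': node 20→1 ·f
i=18 'd': node 1→1 ·f
i=19 'c': node 1→2  emit P3@[19:19]
i=20 'a': node 2→13 ·f
i=21 'e': node 13→14  emit P5@[19:21],P7@[20:21]
i=22 'c': node 14→8 ·f  emit P3@[22:22]
i=23 'c': node 8→8 ·f  emit P3@[23:23]
i=24 'a': node 8→13
i=25 'd': node 13→1 ·f
i=26 'e': node 1→6
i=27 'c': node 6→7  emit P1@[25:27],P3@[27:27]
i=28 'a': node 7→13 ·f
i=29 'e': node 13→14  emit P5@[27:29],P7@[28:29]
i=30 'c': node 14→8 ·f  emit P3@[30:30]
i=31 'd': node 8→9
i=32 'b': node 9→11 ·f
i=33 'd': node 11→12  emit P4@[32:33]
i=34 'b': node 12→11 ·f
i=35 'a': node 11→19 ·f
i=36 'e': node 19→20  emit P7@[35:36]
i=37 'b': node 20→11 ·f
i=38 'd': node 11→12  emit P4@[37:38]
i=39 'c': node 12→2 ·f  emit P3@[39:39]
i=40 'e': node 2→15 ·f
i=41 'c': node 15→8 ·f  emit P3@[41:41]
i=42 'e': node 8→15
i=43 'b': node 15→16
i=44 'e': node 16→17
i=45 'e': node 17→18  emit P6@[41:45]
i=46 'a': node 18→19 ·f
i=47 'a': node 19→19 ·f
i=48 'c': node 19→8 ·f  emit P3@[48:48]
i=49 'a': node 8→13
i=50 'e': node 13→14  emit P5@[48:50],P7@[49:50]
i=51 'c': node 14→8 ·f  emit P3@[51:51]
i=52 'e': node 8→15
i=53 'b': node 15→16
i=54 'e': node 16→17
i=55 'e': node 17→18  emit P6@[51:55]
i=56 'e': node 18→0 ·f
i=57 'd': node 0→1
i=58 'a': node 1→19 ·f
i=59 'a': node 19→19 ·f
i=60 'e': node 19→20  emit P7@[59:60]

All matches (sorted): [[2,3],[5,3],[6,3],[8,3],[10,5],[10,7],[13,4],[16,7],[19,3],[21,5],[21,7],[22,3],[23,3],[27,1],[27,3],[29,5],[29,7],[30,3],[33,4],[36,7],[38,4],[39,3],[41,3],[45,6],[48,3],[50,5],[50,7],[51,3],[55,6],[60,7]]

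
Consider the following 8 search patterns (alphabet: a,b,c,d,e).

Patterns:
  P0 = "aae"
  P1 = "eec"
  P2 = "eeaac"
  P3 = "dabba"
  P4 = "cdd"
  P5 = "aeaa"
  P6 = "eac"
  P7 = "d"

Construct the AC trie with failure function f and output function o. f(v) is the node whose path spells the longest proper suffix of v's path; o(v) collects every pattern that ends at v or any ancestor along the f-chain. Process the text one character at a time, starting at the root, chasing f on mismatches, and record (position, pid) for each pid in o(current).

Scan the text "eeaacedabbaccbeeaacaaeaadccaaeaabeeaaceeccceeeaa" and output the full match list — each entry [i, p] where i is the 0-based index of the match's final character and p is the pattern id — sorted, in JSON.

Build automaton:
Trie (insert patterns):
  0='ε' goto a→1 c→15 d→10 e→4
  1='a' goto a→2 e→18
  2='aa' goto e→3
  3='aae' goto ·  ←P0
  4='e' goto a→21 e→5
  5='ee' goto a→7 c→6
  6='eec' goto ·  ←P1
  7='eea' goto a→8
  8='eeaa' goto c→9
  9='eeaac' goto ·  ←P2
  10='d' goto a→11  ←P7
  11='da' goto b→12
  12='dab' goto b→13
  13='dabb' goto a→14
  14='dabba' goto ·  ←P3
  15='c' goto d→16
  16='cd' goto d→17
  17='cdd' goto ·  ←P4
  18='ae' goto a→19
  19='aea' goto a→20
  20='aeaa' goto ·  ←P5
  21='ea' goto c→22
  22='eac' goto ·  ←P6

BFS fail/out derivation:
  n1('a'): parent n0 fail=0; on 'a' 0 → fail=0;  out ∅∪∅=∅
  n4('e'): parent n0 fail=0; on 'e' 0 → fail=0;  out ∅∪∅=∅
  n10('d'): parent n0 fail=0; on 'd' 0 → fail=0;  out {7}∪∅={7}
  n15('c'): parent n0 fail=0; on 'c' 0 → fail=0;  out ∅∪∅=∅
  n2('aa'): parent n1 fail=0; on 'a' 0 → fail=1;  out ∅∪∅=∅
  n5('ee'): parent n4 fail=0; on 'e' 0 → fail=4;  out ∅∪∅=∅
  n11('da'): parent n10 fail=0; on 'a' 0 → fail=1;  out ∅∪∅=∅
  n16('cd'): parent n15 fail=0; on 'd' 0 → fail=10;  out ∅∪{7}={7}
  n18('ae'): parent n1 fail=0; on 'e' 0 → fail=4;  out ∅∪∅=∅
  n21('ea'): parent n4 fail=0; on 'a' 0 → fail=1;  out ∅∪∅=∅
  n3('aae'): parent n2 fail=1; on 'e' 1 → fail=18;  out {0}∪∅={0}
  n6('eec'): parent n5 fail=4; on 'c' 4→0 → fail=15;  out {1}∪∅={1}
  n7('eea'): parent n5 fail=4; on 'a' 4 → fail=21;  out ∅∪∅=∅
  n12('dab'): parent n11 fail=1; on 'b' 1→0 → fail=0;  out ∅∪∅=∅
  n17('cdd'): parent n16 fail=10; on 'd' 10→0 → fail=10;  out {4}∪{7}={4,7}
  n19('aea'): parent n18 fail=4; on 'a' 4 → fail=21;  out ∅∪∅=∅
  n22('eac'): parent n21 fail=1; on 'c' 1→0 → fail=15;  out {6}∪∅={6}
  n8('eeaa'): parent n7 fail=21; on 'a' 21→1 → fail=2;  out ∅∪∅=∅
  n13('dabb'): parent n12 fail=0; on 'b' 0 → fail=0;  out ∅∪∅=∅
  n20('aeaa'): parent n19 fail=21; on 'a' 21→1 → fail=2;  out {5}∪∅={5}
  n9('eeaac'): parent n8 fail=2; on 'c' 2→1→0 → fail=15;  out {2}∪∅={2}
  n14('dabba'): parent n13 fail=0; on 'a' 0 → fail=1;  out {3}∪∅={3}

Scan:
[0] read 'e'  n0⇒n4
[1] read 'e'  n4⇒n5
[2] read 'a'  n5⇒n7
[3] read 'a'  n7⇒n8
[4] read 'c'  n8⇒n9  → match P2@[0:4]
[5] read 'e'  n9⇒n4 ·f
[6] read 'd'  n4⇒n10 ·f  → match P7@[6:6]
[7] read 'a'  n10⇒n11
[8] read 'b'  n11⇒n12
[9] read 'b'  n12⇒n13
[10] read 'a'  n13⇒n14  → match P3@[6:10]
[11] read 'c'  n14⇒n15 ·f
[12] read 'c'  n15⇒n15 ·f
[13] read 'b'  n15⇒n0 ·f
[14] read 'e'  n0⇒n4
[15] read 'e'  n4⇒n5
[16] read 'a'  n5⇒n7
[17] read 'a'  n7⇒n8
[18] read 'c'  n8⇒n9  → match P2@[14:18]
[19] read 'a'  n9⇒n1 ·f
[20] read 'a'  n1⇒n2
[21] read 'e'  n2⇒n3  → match P0@[19:21]
[22] read 'a'  n3⇒n19 ·f
[23] read 'a'  n19⇒n20  → match P5@[20:23]
[24] read 'd'  n20⇒n10 ·f  → match P7@[24:24]
[25] read 'c'  n10⇒n15 ·f
[26] read 'c'  n15⇒n15 ·f
[27] read 'a'  n15⇒n1 ·f
[28] read 'a'  n1⇒n2
[29] read 'e'  n2⇒n3  → match P0@[27:29]
[30] read 'a'  n3⇒n19 ·f
[31] read 'a'  n19⇒n20  → match P5@[28:31]
[32] read 'b'  n20⇒n0 ·f
[33] read 'e'  n0⇒n4
[34] read 'e'  n4⇒n5
[35] read 'a'  n5⇒n7
[36] read 'a'  n7⇒n8
[37] read 'c'  n8⇒n9  → match P2@[33:37]
[38] read 'e'  n9⇒n4 ·f
[39] read 'e'  n4⇒n5
[40] read 'c'  n5⇒n6  → match P1@[38:40]
[41] read 'c'  n6⇒n15 ·f
[42] read 'c'  n15⇒n15 ·f
[43] read 'e'  n15⇒n4 ·f
[44] read 'e'  n4⇒n5
[45] read 'e'  n5⇒n5 ·f
[46] read 'a'  n5⇒n7
[47] read 'a'  n7⇒n8

Result: [[4,2],[6,7],[10,3],[18,2],[21,0],[23,5],[24,7],[29,0],[31,5],[37,2],[40,1]]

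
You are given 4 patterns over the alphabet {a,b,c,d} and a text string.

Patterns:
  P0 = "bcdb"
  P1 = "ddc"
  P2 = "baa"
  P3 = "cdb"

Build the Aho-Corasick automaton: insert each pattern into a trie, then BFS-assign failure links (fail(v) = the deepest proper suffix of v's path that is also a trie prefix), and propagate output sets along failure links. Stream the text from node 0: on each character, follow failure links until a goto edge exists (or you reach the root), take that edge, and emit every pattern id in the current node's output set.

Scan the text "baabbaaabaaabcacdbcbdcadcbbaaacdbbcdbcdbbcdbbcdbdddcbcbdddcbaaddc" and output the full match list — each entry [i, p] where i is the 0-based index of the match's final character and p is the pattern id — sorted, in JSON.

Build:
Trie (insert patterns):
  n0 'ε': b→1 c→10 d→5
  n1 'b': a→8 c→2
  n2 'bc': d→3
  n3 'bcd': b→4
  n4 'bcdb': ·  [P0 ends]
  n5 'd': d→6
  n6 'dd': c→7
  n7 'ddc': ·  [P1 ends]
  n8 'ba': a→9
  n9 'baa': ·  [P2 ends]
  n10 'c': d→11
  n11 'cd': b→12
  n12 'cdb': ·  [P3 ends]

BFS fail/out derivation:
  fail(1) 'b': from fail(0)=0 chase 'b': 0 ⇒ 0;  out=∅∪out(0)=∅
  fail(5) 'd': from fail(0)=0 chase 'd': 0 ⇒ 0;  out=∅∪out(0)=∅
  fail(10) 'c': from fail(0)=0 chase 'c': 0 ⇒ 0;  out=∅∪out(0)=∅
  fail(2) 'bc': from fail(1)=0 chase 'c': 0 ⇒ 10;  out=∅∪out(10)=∅
  fail(6) 'dd': from fail(5)=0 chase 'd': 0 ⇒ 5;  out=∅∪out(5)=∅
  fail(8) 'ba': from fail(1)=0 chase 'a': 0 ⇒ 0;  out=∅∪out(0)=∅
  fail(11) 'cd': from fail(10)=0 chase 'd': 0 ⇒ 5;  out=∅∪out(5)=∅
  fail(3) 'bcd': from fail(2)=10 chase 'd': 10 ⇒ 11;  out=∅∪out(11)=∅
  fail(7) 'ddc': from fail(6)=5 chase 'c': 5→0 ⇒ 10;  out={1}∪out(10)={1}
  fail(9) 'baa': from fail(8)=0 chase 'a': 0 ⇒ 0;  out={2}∪out(0)={2}
  fail(12) 'cdb': from fail(11)=5 chase 'b': 5→0 ⇒ 1;  out={3}∪out(1)={3}
  fail(4) 'bcdb': from fail(3)=11 chase 'b': 11 ⇒ 12;  out={0}∪out(12)={0,3}

Scan:
[0] read 'b'  n0⇒n1
[1] read 'a'  n1⇒n8
[2] read 'a'  n8⇒n9  ** P2@[0:2]
[3] read 'b'  n9⇒n1 (via fail)
[4] read 'b'  n1⇒n1 (via fail)
[5] read 'a'  n1⇒n8
[6] read 'a'  n8⇒n9  ** P2@[4:6]
[7] read 'a'  n9⇒n0 (via fail)
[8] read 'b'  n0⇒n1
[9] read 'a'  n1⇒n8
[10] read 'a'  n8⇒n9  ** P2@[8:10]
[11] read 'a'  n9⇒n0 (via fail)
[12] read 'b'  n0⇒n1
[13] read 'c'  n1⇒n2
[14] read 'a'  n2⇒n0 (via fail)
[15] read 'c'  n0⇒n10
[16] read 'd'  n10⇒n11
[17] read 'b'  n11⇒n12  ** P3@[15:17]
[18] read 'c'  n12⇒n2 (via fail)
[19] read 'b'  n2⇒n1 (via fail)
[20] read 'd'  n1⇒n5 (via fail)
[21] read 'c'  n5⇒n10 (via fail)
[22] read 'a'  n10⇒n0 (via fail)
[23] read 'd'  n0⇒n5
[24] read 'c'  n5⇒n10 (via fail)
[25] read 'b'  n10⇒n1 (via fail)
[26] read 'b'  n1⇒n1 (via fail)
[27] read 'a'  n1⇒n8
[28] read 'a'  n8⇒n9  ** P2@[26:28]
[29] read 'a'  n9⇒n0 (via fail)
[30] read 'c'  n0⇒n10
[31] read 'd'  n10⇒n11
[32] read 'b'  n11⇒n12  ** P3@[30:32]
[33] read 'b'  n12⇒n1 (via fail)
[34] read 'c'  n1⇒n2
[35] read 'd'  n2⇒n3
[36] read 'b'  n3⇒n4  ** P0@[33:36],P3@[34:36]
[37] read 'c'  n4⇒n2 (via fail)
[38] read 'd'  n2⇒n3
[39] read 'b'  n3⇒n4  ** P0@[36:39],P3@[37:39]
[40] read 'b'  n4⇒n1 (via fail)
[41] read 'c'  n1⇒n2
[42] read 'd'  n2⇒n3
[43] read 'b'  n3⇒n4  ** P0@[40:43],P3@[41:43]
[44] read 'b'  n4⇒n1 (via fail)
[45] read 'c'  n1⇒n2
[46] read 'd'  n2⇒n3
[47] read 'b'  n3⇒n4  ** P0@[44:47],P3@[45:47]
[48] read 'd'  n4⇒n5 (via fail)
[49] read 'd'  n5⇒n6
[50] read 'd'  n6⇒n6 (via fail)
[51] read 'c'  n6⇒n7  ** P1@[49:51]
[52] read 'b'  n7⇒n1 (via fail)
[53] read 'c'  n1⇒n2
[54] read 'b'  n2⇒n1 (via fail)
[55] read 'd'  n1⇒n5 (via fail)
[56] read 'd'  n5⇒n6
[57] read 'd'  n6⇒n6 (via fail)
[58] read 'c'  n6⇒n7  ** P1@[56:58]
[59] read 'b'  n7⇒n1 (via fail)
[60] read 'a'  n1⇒n8
[61] read 'a'  n8⇒n9  ** P2@[59:61]
[62] read 'd'  n9⇒n5 (via fail)
[63] read 'd'  n5⇒n6
[64] read 'c'  n6⇒n7  ** P1@[62:64]

All matches (sorted): [[2,2],[6,2],[10,2],[17,3],[28,2],[32,3],[36,0],[36,3],[39,0],[39,3],[43,0],[43,3],[47,0],[47,3],[51,1],[58,1],[61,2],[64,1]]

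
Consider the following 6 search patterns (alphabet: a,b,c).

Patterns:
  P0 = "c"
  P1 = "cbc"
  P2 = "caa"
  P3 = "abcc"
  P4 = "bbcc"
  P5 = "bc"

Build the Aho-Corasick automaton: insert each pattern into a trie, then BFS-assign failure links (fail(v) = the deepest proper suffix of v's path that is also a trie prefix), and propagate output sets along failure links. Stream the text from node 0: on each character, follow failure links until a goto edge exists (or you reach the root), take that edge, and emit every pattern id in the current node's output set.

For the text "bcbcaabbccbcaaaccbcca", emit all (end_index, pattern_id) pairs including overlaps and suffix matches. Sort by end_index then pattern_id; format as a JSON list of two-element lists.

Build:
Trie nodes:
  0='ε' goto a→6 b→10 c→1
  1='c' goto a→4 b→2  [P0 ends]
  2='cb' goto c→3
  3='cbc' goto ·  [P1 ends]
  4='ca' goto a→5
  5='caa' goto ·  [P2 ends]
  6='a' goto b→7
  7='ab' goto c→8
  8='abc' goto c→9
  9='abcc' goto ·  [P3 ends]
  10='b' goto b→11 c→14
  11='bb' goto c→12
  12='bbc' goto c→13
  13='bbcc' goto ·  [P4 ends]
  14='bc' goto ·  [P5 ends]

Failure links (BFS by depth):
  n1('c'): parent n0 fail=0; on 'c' 0 → fail=0;  out {0}∪∅={0}
  n6('a'): parent n0 fail=0; on 'a' 0 → fail=0;  out ∅∪∅=∅
  n10('b'): parent n0 fail=0; on 'b' 0 → fail=0;  out ∅∪∅=∅
  n2('cb'): parent n1 fail=0; on 'b' 0 → fail=10;  out ∅∪∅=∅
  n4('ca'): parent n1 fail=0; on 'a' 0 → fail=6;  out ∅∪∅=∅
  n7('ab'): parent n6 fail=0; on 'b' 0 → fail=10;  out ∅∪∅=∅
  n11('bb'): parent n10 fail=0; on 'b' 0 → fail=10;  out ∅∪∅=∅
  n14('bc'): parent n10 fail=0; on 'c' 0 → fail=1;  out {5}∪{0}={0,5}
  n3('cbc'): parent n2 fail=10; on 'c' 10 → fail=14;  out {1}∪{0,5}={0,1,5}
  n5('caa'): parent n4 fail=6; on 'a' 6→0 → fail=6;  out {2}∪∅={2}
  n8('abc'): parent n7 fail=10; on 'c' 10 → fail=14;  out ∅∪{0,5}={0,5}
  n12('bbc'): parent n11 fail=10; on 'c' 10 → fail=14;  out ∅∪{0,5}={0,5}
  n9('abcc'): parent n8 fail=14; on 'c' 14→1→0 → fail=1;  out {3}∪{0}={0,3}
  n13('bbcc'): parent n12 fail=14; on 'c' 14→1→0 → fail=1;  out {4}∪{0}={0,4}

Text stream:
pos 0 'b': at 10
pos 1 'c': at 14  → match P0@[1:1],P5@[0:1]
pos 2 'b': at 2 (fail-walked)
pos 3 'c': at 3  → match P0@[3:3],P1@[1:3],P5@[2:3]
pos 4 'a': at 4 (fail-walked)
pos 5 'a': at 5  → match P2@[3:5]
pos 6 'b': at 7 (fail-walked)
pos 7 'b': at 11 (fail-walked)
pos 8 'c': at 12  → match P0@[8:8],P5@[7:8]
pos 9 'c': at 13  → match P0@[9:9],P4@[6:9]
pos 10 'b': at 2 (fail-walked)
pos 11 'c': at 3  → match P0@[11:11],P1@[9:11],P5@[10:11]
pos 12 'a': at 4 (fail-walked)
pos 13 'a': at 5  → match P2@[11:13]
pos 14 'a': at 6 (fail-walked)
pos 15 'c': at 1 (fail-walked)  → match P0@[15:15]
pos 16 'c': at 1 (fail-walked)  → match P0@[16:16]
pos 17 'b': at 2
pos 18 'c': at 3  → match P0@[18:18],P1@[16:18],P5@[17:18]
pos 19 'c': at 1 (fail-walked)  → match P0@[19:19]
pos 20 'a': at 4

Result: [[1,0],[1,5],[3,0],[3,1],[3,5],[5,2],[8,0],[8,5],[9,0],[9,4],[11,0],[11,1],[11,5],[13,2],[15,0],[16,0],[18,0],[18,1],[18,5],[19,0]]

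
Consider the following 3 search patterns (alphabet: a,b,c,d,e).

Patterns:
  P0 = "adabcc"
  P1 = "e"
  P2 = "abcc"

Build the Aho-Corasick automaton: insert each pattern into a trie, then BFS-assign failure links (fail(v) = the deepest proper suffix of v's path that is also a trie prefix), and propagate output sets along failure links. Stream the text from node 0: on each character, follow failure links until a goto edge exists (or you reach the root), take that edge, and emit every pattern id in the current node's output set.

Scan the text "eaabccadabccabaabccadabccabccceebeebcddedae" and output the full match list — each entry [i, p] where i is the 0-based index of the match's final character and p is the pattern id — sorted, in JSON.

Build automaton:
Trie (insert patterns):
  n0 'ε': a→1 e→7
  n1 'a': b→8 d→2
  n2 'ad': a→3
  n3 'ada': b→4
  n4 'adab': c→5
  n5 'adabc': c→6
  n6 'adabcc': ·  [P0 ends]
  n7 'e': ·  [P1 ends]
  n8 'ab': c→9
  n9 'abc': c→10
  n10 'abcc': ·  [P2 ends]

Failure links (BFS by depth):
  n1('a'): parent n0 fail=0; on 'a' 0 → fail=0;  out ∅∪∅=∅
  n7('e'): parent n0 fail=0; on 'e' 0 → fail=0;  out {1}∪∅={1}
  n2('ad'): parent n1 fail=0; on 'd' 0 → fail=0;  out ∅∪∅=∅
  n8('ab'): parent n1 fail=0; on 'b' 0 → fail=0;  out ∅∪∅=∅
  n3('ada'): parent n2 fail=0; on 'a' 0 → fail=1;  out ∅∪∅=∅
  n9('abc'): parent n8 fail=0; on 'c' 0 → fail=0;  out ∅∪∅=∅
  n4('adab'): parent n3 fail=1; on 'b' 1 → fail=8;  out ∅∪∅=∅
  n10('abcc'): parent n9 fail=0; on 'c' 0 → fail=0;  out {2}∪∅={2}
  n5('adabc'): parent n4 fail=8; on 'c' 8 → fail=9;  out ∅∪∅=∅
  n6('adabcc'): parent n5 fail=9; on 'c' 9 → fail=10;  out {0}∪{2}={0,2}

Text stream:
i=0 'e': node 0→7  emit P1@[0:0]
i=1 'a': node 7→1 ·f
i=2 'a': node 1→1 ·f
i=3 'b': node 1→8
i=4 'c': node 8→9
i=5 'c': node 9→10  emit P2@[2:5]
i=6 'a': node 10→1 ·f
i=7 'd': node 1→2
i=8 'a': node 2→3
i=9 'b': node 3→4
i=10 'c': node 4→5
i=11 'c': node 5→6  emit P0@[6:11],P2@[8:11]
i=12 'a': node 6→1 ·f
i=13 'b': node 1→8
i=14 'a': node 8→1 ·f
i=15 'a': node 1→1 ·f
i=16 'b': node 1→8
i=17 'c': node 8→9
i=18 'c': node 9→10  emit P2@[15:18]
i=19 'a': node 10→1 ·f
i=20 'd': node 1→2
i=21 'a': node 2→3
i=22 'b': node 3→4
i=23 'c': node 4→5
i=24 'c': node 5→6  emit P0@[19:24],P2@[21:24]
i=25 'a': node 6→1 ·f
i=26 'b': node 1→8
i=27 'c': node 8→9
i=28 'c': node 9→10  emit P2@[25:28]
i=29 'c': node 10→0 ·f
i=30 'e': node 0→7  emit P1@[30:30]
i=31 'e': node 7→7 ·f  emit P1@[31:31]
i=32 'b': node 7→0 ·f
i=33 'e': node 0→7  emit P1@[33:33]
i=34 'e': node 7→7 ·f  emit P1@[34:34]
i=35 'b': node 7→0 ·f
i=36 'c': node 0→0
i=37 'd': node 0→0
i=38 'd': node 0→0
i=39 'e': node 0→7  emit P1@[39:39]
i=40 'd': node 7→0 ·f
i=41 'a': node 0→1
i=42 'e': node 1→7 ·f  emit P1@[42:42]

All matches (sorted): [[0,1],[5,2],[11,0],[11,2],[18,2],[24,0],[24,2],[28,2],[30,1],[31,1],[33,1],[34,1],[39,1],[42,1]]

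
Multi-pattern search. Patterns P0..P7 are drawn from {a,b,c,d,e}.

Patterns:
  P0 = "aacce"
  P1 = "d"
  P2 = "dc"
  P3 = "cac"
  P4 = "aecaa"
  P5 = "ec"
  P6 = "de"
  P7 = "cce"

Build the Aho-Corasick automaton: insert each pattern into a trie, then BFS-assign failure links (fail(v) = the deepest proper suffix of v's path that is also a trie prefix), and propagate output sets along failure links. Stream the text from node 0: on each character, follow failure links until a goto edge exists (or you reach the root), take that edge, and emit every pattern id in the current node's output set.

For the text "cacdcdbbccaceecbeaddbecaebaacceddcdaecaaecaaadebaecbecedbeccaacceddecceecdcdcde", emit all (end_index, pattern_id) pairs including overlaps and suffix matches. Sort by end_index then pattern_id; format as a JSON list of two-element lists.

Build automaton:
Trie nodes:
  0='ε' goto a→1 c→8 d→6 e→15
  1='a' goto a→2 e→11
  2='aa' goto c→3
  3='aac' goto c→4
  4='aacc' goto e→5
  5='aacce' goto ·  ←P0
  6='d' goto c→7 e→17  ←P1
  7='dc' goto ·  ←P2
  8='c' goto a→9 c→18
  9='ca' goto c→10
  10='cac' goto ·  ←P3
  11='ae' goto c→12
  12='aec' goto a→13
  13='aeca' goto a→14
  14='aecaa' goto ·  ←P4
  15='e' goto c→16
  16='ec' goto ·  ←P5
  17='de' goto ·  ←P6
  18='cc' goto e→19
  19='cce' goto ·  ←P7

Failure links (BFS by depth):
  fail(1) 'a': from fail(0)=0 chase 'a': 0 ⇒ 0;  out=∅∪out(0)=∅
  fail(6) 'd': from fail(0)=0 chase 'd': 0 ⇒ 0;  out={1}∪out(0)={1}
  fail(8) 'c': from fail(0)=0 chase 'c': 0 ⇒ 0;  out=∅∪out(0)=∅
  fail(15) 'e': from fail(0)=0 chase 'e': 0 ⇒ 0;  out=∅∪out(0)=∅
  fail(2) 'aa': from fail(1)=0 chase 'a': 0 ⇒ 1;  out=∅∪out(1)=∅
  fail(7) 'dc': from fail(6)=0 chase 'c': 0 ⇒ 8;  out={2}∪out(8)={2}
  fail(9) 'ca': from fail(8)=0 chase 'a': 0 ⇒ 1;  out=∅∪out(1)=∅
  fail(11) 'ae': from fail(1)=0 chase 'e': 0 ⇒ 15;  out=∅∪out(15)=∅
  fail(16) 'ec': from fail(15)=0 chase 'c': 0 ⇒ 8;  out={5}∪out(8)={5}
  fail(17) 'de': from fail(6)=0 chase 'e': 0 ⇒ 15;  out={6}∪out(15)={6}
  fail(18) 'cc': from fail(8)=0 chase 'c': 0 ⇒ 8;  out=∅∪out(8)=∅
  fail(3) 'aac': from fail(2)=1 chase 'c': 1→0 ⇒ 8;  out=∅∪out(8)=∅
  fail(10) 'cac': from fail(9)=1 chase 'c': 1→0 ⇒ 8;  out={3}∪out(8)={3}
  fail(12) 'aec': from fail(11)=15 chase 'c': 15 ⇒ 16;  out=∅∪out(16)={5}
  fail(19) 'cce': from fail(18)=8 chase 'e': 8→0 ⇒ 15;  out={7}∪out(15)={7}
  fail(4) 'aacc': from fail(3)=8 chase 'c': 8 ⇒ 18;  out=∅∪out(18)=∅
  fail(13) 'aeca': from fail(12)=16 chase 'a': 16→8 ⇒ 9;  out=∅∪out(9)=∅
  fail(5) 'aacce': from fail(4)=18 chase 'e': 18 ⇒ 19;  out={0}∪out(19)={0,7}
  fail(14) 'aecaa': from fail(13)=9 chase 'a': 9→1 ⇒ 2;  out={4}∪out(2)={4}

Scan:
i=0 'c': node 0→8
i=1 'a': node 8→9
i=2 'c': node 9→10  emit P3@[0:2]
i=3 'd': node 10→6 (via fail)  emit P1@[3:3]
i=4 'c': node 6→7  emit P2@[3:4]
i=5 'd': node 7→6 (via fail)  emit P1@[5:5]
i=6 'b': node 6→0 (via fail)
i=7 'b': node 0→0
i=8 'c': node 0→8
i=9 'c': node 8→18
i=10 'a': node 18→9 (via fail)
i=11 'c': node 9→10  emit P3@[9:11]
i=12 'e': node 10→15 (via fail)
i=13 'e': node 15→15 (via fail)
i=14 'c': node 15→16  emit P5@[13:14]
i=15 'b': node 16→0 (via fail)
i=16 'e': node 0→15
i=17 'a': node 15→1 (via fail)
i=18 'd': node 1→6 (via fail)  emit P1@[18:18]
i=19 'd': node 6→6 (via fail)  emit P1@[19:19]
i=20 'b': node 6→0 (via fail)
i=21 'e': node 0→15
i=22 'c': node 15→16  emit P5@[21:22]
i=23 'a': node 16→9 (via fail)
i=24 'e': node 9→11 (via fail)
i=25 'b': node 11→0 (via fail)
i=26 'a': node 0→1
i=27 'a': node 1→2
i=28 'c': node 2→3
i=29 'c': node 3→4
i=30 'e': node 4→5  emit P0@[26:30],P7@[28:30]
i=31 'd': node 5→6 (via fail)  emit P1@[31:31]
i=32 'd': node 6→6 (via fail)  emit P1@[32:32]
i=33 'c': node 6→7  emit P2@[32:33]
i=34 'd': node 7→6 (via fail)  emit P1@[34:34]
i=35 'a': node 6→1 (via fail)
i=36 'e': node 1→11
i=37 'c': node 11→12  emit P5@[36:37]
i=38 'a': node 12→13
i=39 'a': node 13→14  emit P4@[35:39]
i=40 'e': node 14→11 (via fail)
i=41 'c': node 11→12  emit P5@[40:41]
i=42 'a': node 12→13
i=43 'a': node 13→14  emit P4@[39:43]
i=44 'a': node 14→2 (via fail)
i=45 'd': node 2→6 (via fail)  emit P1@[45:45]
i=46 'e': node 6→17  emit P6@[45:46]
i=47 'b': node 17→0 (via fail)
i=48 'a': node 0→1
i=49 'e': node 1→11
i=50 'c': node 11→12  emit P5@[49:50]
i=51 'b': node 12→0 (via fail)
i=52 'e': node 0→15
i=53 'c': node 15→16  emit P5@[52:53]
i=54 'e': node 16→15 (via fail)
i=55 'd': node 15→6 (via fail)  emit P1@[55:55]
i=56 'b': node 6→0 (via fail)
i=57 'e': node 0→15
i=58 'c': node 15→16  emit P5@[57:58]
i=59 'c': node 16→18 (via fail)
i=60 'a': node 18→9 (via fail)
i=61 'a': node 9→2 (via fail)
i=62 'c': node 2→3
i=63 'c': node 3→4
i=64 'e': node 4→5  emit P0@[60:64],P7@[62:64]
i=65 'd': node 5→6 (via fail)  emit P1@[65:65]
i=66 'd': node 6→6 (via fail)  emit P1@[66:66]
i=67 'e': node 6→17  emit P6@[66:67]
i=68 'c': node 17→16 (via fail)  emit P5@[67:68]
i=69 'c': node 16→18 (via fail)
i=70 'e': node 18→19  emit P7@[68:70]
i=71 'e': node 19→15 (via fail)
i=72 'c': node 15→16  emit P5@[71:72]
i=73 'd': node 16→6 (via fail)  emit P1@[73:73]
i=74 'c': node 6→7  emit P2@[73:74]
i=75 'd': node 7→6 (via fail)  emit P1@[75:75]
i=76 'c': node 6→7  emit P2@[75:76]
i=77 'd': node 7→6 (via fail)  emit P1@[77:77]
i=78 'e': node 6→17  emit P6@[77:78]

Matches: [[2,3],[3,1],[4,2],[5,1],[11,3],[14,5],[18,1],[19,1],[22,5],[30,0],[30,7],[31,1],[32,1],[33,2],[34,1],[37,5],[39,4],[41,5],[43,4],[45,1],[46,6],[50,5],[53,5],[55,1],[58,5],[64,0],[64,7],[65,1],[66,1],[67,6],[68,5],[70,7],[72,5],[73,1],[74,2],[75,1],[76,2],[77,1],[78,6]]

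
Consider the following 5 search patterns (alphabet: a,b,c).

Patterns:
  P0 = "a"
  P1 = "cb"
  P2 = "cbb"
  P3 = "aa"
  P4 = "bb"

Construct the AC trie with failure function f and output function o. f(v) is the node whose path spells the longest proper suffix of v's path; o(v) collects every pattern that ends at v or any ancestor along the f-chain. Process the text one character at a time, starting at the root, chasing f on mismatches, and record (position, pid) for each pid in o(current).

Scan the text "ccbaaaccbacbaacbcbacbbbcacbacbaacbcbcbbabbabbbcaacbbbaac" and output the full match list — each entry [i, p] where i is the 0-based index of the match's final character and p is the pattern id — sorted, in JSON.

Construct AC machine:
Trie (insert patterns):
  n0 'ε': a→1 b→6 c→2
  n1 'a': a→5  [P0 ends]
  n2 'c': b→3
  n3 'cb': b→4  [P1 ends]
  n4 'cbb': ·  [P2 ends]
  n5 'aa': ·  [P3 ends]
  n6 'b': b→7
  n7 'bb': ·  [P4 ends]

Failure links (BFS by depth):
  fail(1) 'a': from fail(0)=0 chase 'a': 0 ⇒ 0;  out={0}∪out(0)={0}
  fail(2) 'c': from fail(0)=0 chase 'c': 0 ⇒ 0;  out=∅∪out(0)=∅
  fail(6) 'b': from fail(0)=0 chase 'b': 0 ⇒ 0;  out=∅∪out(0)=∅
  fail(3) 'cb': from fail(2)=0 chase 'b': 0 ⇒ 6;  out={1}∪out(6)={1}
  fail(5) 'aa': from fail(1)=0 chase 'a': 0 ⇒ 1;  out={3}∪out(1)={0,3}
  fail(7) 'bb': from fail(6)=0 chase 'b': 0 ⇒ 6;  out={4}∪out(6)={4}
  fail(4) 'cbb': from fail(3)=6 chase 'b': 6 ⇒ 7;  out={2}∪out(7)={2,4}

Run:
i=0 'c': node 0→2
i=1 'c': node 2→2 ·f
i=2 'b': node 2→3  emit P1@[1:2]
i=3 'a': node 3→1 ·f  emit P0@[3:3]
i=4 'a': node 1→5  emit P0@[4:4],P3@[3:4]
i=5 'a': node 5→5 ·f  emit P0@[5:5],P3@[4:5]
i=6 'c': node 5→2 ·f
i=7 'c': node 2→2 ·f
i=8 'b': node 2→3  emit P1@[7:8]
i=9 'a': node 3→1 ·f  emit P0@[9:9]
i=10 'c': node 1→2 ·f
i=11 'b': node 2→3  emit P1@[10:11]
i=12 'a': node 3→1 ·f  emit P0@[12:12]
i=13 'a': node 1→5  emit P0@[13:13],P3@[12:13]
i=14 'c': node 5→2 ·f
i=15 'b': node 2→3  emit P1@[14:15]
i=16 'c': node 3→2 ·f
i=17 'b': node 2→3  emit P1@[16:17]
i=18 'a': node 3→1 ·f  emit P0@[18:18]
i=19 'c': node 1→2 ·f
i=20 'b': node 2→3  emit P1@[19:20]
i=21 'b': node 3→4  emit P2@[19:21],P4@[20:21]
i=22 'b': node 4→7 ·f  emit P4@[21:22]
i=23 'c': node 7→2 ·f
i=24 'a': node 2→1 ·f  emit P0@[24:24]
i=25 'c': node 1→2 ·f
i=26 'b': node 2→3  emit P1@[25:26]
i=27 'a': node 3→1 ·f  emit P0@[27:27]
i=28 'c': node 1→2 ·f
i=29 'b': node 2→3  emit P1@[28:29]
i=30 'a': node 3→1 ·f  emit P0@[30:30]
i=31 'a': node 1→5  emit P0@[31:31],P3@[30:31]
i=32 'c': node 5→2 ·f
i=33 'b': node 2→3  emit P1@[32:33]
i=34 'c': node 3→2 ·f
i=35 'b': node 2→3  emit P1@[34:35]
i=36 'c': node 3→2 ·f
i=37 'b': node 2→3  emit P1@[36:37]
i=38 'b': node 3→4  emit P2@[36:38],P4@[37:38]
i=39 'a': node 4→1 ·f  emit P0@[39:39]
i=40 'b': node 1→6 ·f
i=41 'b': node 6→7  emit P4@[40:41]
i=42 'a': node 7→1 ·f  emit P0@[42:42]
i=43 'b': node 1→6 ·f
i=44 'b': node 6→7  emit P4@[43:44]
i=45 'b': node 7→7 ·f  emit P4@[44:45]
i=46 'c': node 7→2 ·f
i=47 'a': node 2→1 ·f  emit P0@[47:47]
i=48 'a': node 1→5  emit P0@[48:48],P3@[47:48]
i=49 'c': node 5→2 ·f
i=50 'b': node 2→3  emit P1@[49:50]
i=51 'b': node 3→4  emit P2@[49:51],P4@[50:51]
i=52 'b': node 4→7 ·f  emit P4@[51:52]
i=53 'a': node 7→1 ·f  emit P0@[53:53]
i=54 'a': node 1→5  emit P0@[54:54],P3@[53:54]
i=55 'c': node 5→2 ·f

Result: [[2,1],[3,0],[4,0],[4,3],[5,0],[5,3],[8,1],[9,0],[11,1],[12,0],[13,0],[13,3],[15,1],[17,1],[18,0],[20,1],[21,2],[21,4],[22,4],[24,0],[26,1],[27,0],[29,1],[30,0],[31,0],[31,3],[33,1],[35,1],[37,1],[38,2],[38,4],[39,0],[41,4],[42,0],[44,4],[45,4],[47,0],[48,0],[48,3],[50,1],[51,2],[51,4],[52,4],[53,0],[54,0],[54,3]]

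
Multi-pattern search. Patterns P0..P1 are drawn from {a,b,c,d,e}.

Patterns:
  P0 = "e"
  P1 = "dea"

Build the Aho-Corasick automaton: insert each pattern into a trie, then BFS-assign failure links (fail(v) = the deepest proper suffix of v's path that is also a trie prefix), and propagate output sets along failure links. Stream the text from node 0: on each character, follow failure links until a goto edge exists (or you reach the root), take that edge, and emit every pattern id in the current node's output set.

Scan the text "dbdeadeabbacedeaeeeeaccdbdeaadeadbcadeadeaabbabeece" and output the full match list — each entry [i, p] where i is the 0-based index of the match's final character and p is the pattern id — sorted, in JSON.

Build automaton:
Trie (insert patterns):
  n0 'ε': d→2 e→1
  n1 'e': ·  ←P0
  n2 'd': e→3
  n3 'de': a→4
  n4 'dea': ·  ←P1

BFS fail/out derivation:
  fail(1) 'e': from fail(0)=0 chase 'e': 0 ⇒ 0;  out={0}∪out(0)={0}
  fail(2) 'd': from fail(0)=0 chase 'd': 0 ⇒ 0;  out=∅∪out(0)=∅
  fail(3) 'de': from fail(2)=0 chase 'e': 0 ⇒ 1;  out=∅∪out(1)={0}
  fail(4) 'dea': from fail(3)=1 chase 'a': 1→0 ⇒ 0;  out={1}∪out(0)={1}

Scan:
i=0 'd': node 0→2
i=1 'b': node 2→0 (via fail)
i=2 'd': node 0→2
i=3 'e': node 2→3  → match P0@[3:3]
i=4 'a': node 3→4  → match P1@[2:4]
i=5 'd': node 4→2 (via fail)
i=6 'e': node 2→3  → match P0@[6:6]
i=7 'a': node 3→4  → match P1@[5:7]
i=8 'b': node 4→0 (via fail)
i=9 'b': node 0→0
i=10 'a': node 0→0
i=11 'c': node 0→0
i=12 'e': node 0→1  → match P0@[12:12]
i=13 'd': node 1→2 (via fail)
i=14 'e': node 2→3  → match P0@[14:14]
i=15 'a': node 3→4  → match P1@[13:15]
i=16 'e': node 4→1 (via fail)  → match P0@[16:16]
i=17 'e': node 1→1 (via fail)  → match P0@[17:17]
i=18 'e': node 1→1 (via fail)  → match P0@[18:18]
i=19 'e': node 1→1 (via fail)  → match P0@[19:19]
i=20 'a': node 1→0 (via fail)
i=21 'c': node 0→0
i=22 'c': node 0→0
i=23 'd': node 0→2
i=24 'b': node 2→0 (via fail)
i=25 'd': node 0→2
i=26 'e': node 2→3  → match P0@[26:26]
i=27 'a': node 3→4  → match P1@[25:27]
i=28 'a': node 4→0 (via fail)
i=29 'd': node 0→2
i=30 'e': node 2→3  → match P0@[30:30]
i=31 'a': node 3→4  → match P1@[29:31]
i=32 'd': node 4→2 (via fail)
i=33 'b': node 2→0 (via fail)
i=34 'c': node 0→0
i=35 'a': node 0→0
i=36 'd': node 0→2
i=37 'e': node 2→3  → match P0@[37:37]
i=38 'a': node 3→4  → match P1@[36:38]
i=39 'd': node 4→2 (via fail)
i=40 'e': node 2→3  → match P0@[40:40]
i=41 'a': node 3→4  → match P1@[39:41]
i=42 'a': node 4→0 (via fail)
i=43 'b': node 0→0
i=44 'b': node 0→0
i=45 'a': node 0→0
i=46 'b': node 0→0
i=47 'e': node 0→1  → match P0@[47:47]
i=48 'e': node 1→1 (via fail)  → match P0@[48:48]
i=49 'c': node 1→0 (via fail)
i=50 'e': node 0→1  → match P0@[50:50]

All matches (sorted): [[3,0],[4,1],[6,0],[7,1],[12,0],[14,0],[15,1],[16,0],[17,0],[18,0],[19,0],[26,0],[27,1],[30,0],[31,1],[37,0],[38,1],[40,0],[41,1],[47,0],[48,0],[50,0]]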